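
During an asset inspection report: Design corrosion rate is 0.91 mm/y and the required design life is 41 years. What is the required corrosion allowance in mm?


Corrosion allowance = CR × design life
CA = 0.91 * 41 = 37.31 mm

37.31 mm


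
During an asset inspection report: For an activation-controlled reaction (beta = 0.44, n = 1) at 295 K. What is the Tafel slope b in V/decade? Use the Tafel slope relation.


Apply the Tafel slope relation: b = 2.303*R*T/(beta*n*F)
Numerator: 2.303 * 8.314 * 295 = 5648.41
Denominator: 0.44 * 1 * 96485 = 42453.4
b = 5648.41 / 42453.4 = 0.133 V/decade

0.133 V/decade


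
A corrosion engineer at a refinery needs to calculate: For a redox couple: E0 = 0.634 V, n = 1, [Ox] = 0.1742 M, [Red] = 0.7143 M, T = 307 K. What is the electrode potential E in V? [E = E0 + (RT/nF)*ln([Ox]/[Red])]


Apply the Nernst equation: E = E0 + (RT/nF)*ln([Ox]/[Red])
Step 1: RT/nF = 8.314*307/(1*96485) = 0.02645383 V
Step 2: [Ox]/[Red] = 0.1742/0.7143 = 0.243875
Step 3: ln(0.243875) = -1.411099
Step 4: correction = 0.02645383 * -1.411099 = -0.0373 V
E = 0.634 + -0.0373 = 0.5967 V

0.5967 V


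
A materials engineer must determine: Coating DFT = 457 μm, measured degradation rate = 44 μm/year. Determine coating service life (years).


Service life = thickness / degradation rate
Life = 457 / 44 = 10.4 years

10.4 years


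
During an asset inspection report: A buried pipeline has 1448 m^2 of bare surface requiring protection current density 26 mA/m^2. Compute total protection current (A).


I = area * current density, then convert mA → A (÷1000)
I = 1448 * 26 / 1000 = 37.65 A

37.65 A


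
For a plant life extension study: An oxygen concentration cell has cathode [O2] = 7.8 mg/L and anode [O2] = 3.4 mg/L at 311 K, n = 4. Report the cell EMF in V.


Apply the Nernst concentration-cell relation: E = (RT/nF)*ln(C_cathode/C_anode)
RT/nF = 8.314*311/(4*96485) = 0.00669963 V
ln(7.8/3.4) = 0.83035
E = 0.00669963 * 0.83035 = 0.00556 V

0.00556 V


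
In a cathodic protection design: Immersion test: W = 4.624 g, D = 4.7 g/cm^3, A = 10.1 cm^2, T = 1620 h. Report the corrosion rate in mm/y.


Apply the mm/y weight-loss relation: CR = 87600 * W / (D * A * T)
Numerator: 87600 * 4.624 = 405062.4
Denominator: 4.7 * 10.1 * 1620 = 76901.4
CR = 405062.4 / 76901.4 = 5.2673 mm/y

5.2673 mm/y


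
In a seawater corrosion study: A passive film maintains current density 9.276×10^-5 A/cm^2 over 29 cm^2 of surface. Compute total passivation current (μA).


I = i_pass * A, then convert A → μA (×10^6)
I = 9.276×10^-5 * 29 * 10^6 = 2690.04 μA

2690.04 μA


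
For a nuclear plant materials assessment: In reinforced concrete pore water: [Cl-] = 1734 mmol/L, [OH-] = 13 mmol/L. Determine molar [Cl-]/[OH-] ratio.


Threshold parameter = [Cl-] / [OH-] (molar basis; both in mmol/L, so units cancel)
Ratio = 1734 / 13 = 133.38

133.38


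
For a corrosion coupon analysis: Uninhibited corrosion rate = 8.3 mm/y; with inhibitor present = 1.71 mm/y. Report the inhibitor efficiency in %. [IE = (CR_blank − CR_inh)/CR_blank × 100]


Apply the inhibitor-efficiency definition: IE = (CR_blank − CR_inh)/CR_blank × 100
IE = (8.3 − 1.71) / 8.3 × 100
IE = 6.59 / 8.3 × 100 = 79.4 %

79.4 %


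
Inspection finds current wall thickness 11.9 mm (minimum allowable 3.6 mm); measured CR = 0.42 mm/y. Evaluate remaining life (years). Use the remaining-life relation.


Apply the remaining-life relation: RL = (t_current − t_min) / CR
RL = (11.9 − 3.6) / 0.42 = 8.3 / 0.42 = 19.8 years

19.8 years


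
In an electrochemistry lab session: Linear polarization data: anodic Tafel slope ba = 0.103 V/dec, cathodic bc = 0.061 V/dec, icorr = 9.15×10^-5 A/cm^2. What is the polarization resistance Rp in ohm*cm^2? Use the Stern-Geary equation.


Apply the Stern-Geary equation: Rp = ba*bc / (2.303*icorr*(ba+bc))
ba*bc = 0.103*0.061 = 0.006283
ba+bc = 0.164; 2.303*icorr*(ba+bc) = 2.303*9.15×10^-5*0.164 = 3.4558818×10^-5
Rp = 0.006283 / 3.4558818×10^-5 = 181.8 ohm*cm^2

181.8 ohm*cm^2


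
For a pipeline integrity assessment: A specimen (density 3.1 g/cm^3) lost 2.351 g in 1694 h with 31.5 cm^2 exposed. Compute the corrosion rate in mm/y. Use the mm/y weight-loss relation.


Apply the mm/y weight-loss relation: CR = 87600 * W / (D * A * T)
Numerator: 87600 * 2.351 = 205947.6
Denominator: 3.1 * 31.5 * 1694 = 165419.1
CR = 205947.6 / 165419.1 = 1.245 mm/y

1.245 mm/y


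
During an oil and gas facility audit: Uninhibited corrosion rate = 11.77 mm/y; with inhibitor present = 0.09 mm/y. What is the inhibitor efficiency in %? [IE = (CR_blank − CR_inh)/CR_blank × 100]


Apply the inhibitor-efficiency definition: IE = (CR_blank − CR_inh)/CR_blank × 100
IE = (11.77 − 0.09) / 11.77 × 100
IE = 11.68 / 11.77 × 100 = 99.2 %

99.2 %


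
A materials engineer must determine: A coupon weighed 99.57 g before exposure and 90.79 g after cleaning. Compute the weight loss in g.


Weight loss = initial − final
WL = 99.57 − 90.79 = 8.78 g

8.78 g


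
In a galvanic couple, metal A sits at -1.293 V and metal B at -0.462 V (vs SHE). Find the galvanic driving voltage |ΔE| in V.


Driving voltage is the absolute potential difference.
|ΔE| = |-1.293 − (-0.462)| = 0.831 V

0.831 V


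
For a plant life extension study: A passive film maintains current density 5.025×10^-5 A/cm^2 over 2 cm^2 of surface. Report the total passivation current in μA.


I = i_pass * A, then convert A → μA (×10^6)
I = 5.025×10^-5 * 2 * 10^6 = 100.5 μA

100.5 μA


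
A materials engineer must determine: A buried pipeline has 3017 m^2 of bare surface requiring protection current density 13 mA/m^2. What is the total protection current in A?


I = area * current density, then convert mA → A (÷1000)
I = 3017 * 13 / 1000 = 39.22 A

39.22 A


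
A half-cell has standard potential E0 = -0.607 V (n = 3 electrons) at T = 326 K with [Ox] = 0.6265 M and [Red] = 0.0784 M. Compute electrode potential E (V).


Apply the Nernst equation: E = E0 + (RT/nF)*ln([Ox]/[Red])
Step 1: RT/nF = 8.314*326/(3*96485) = 0.00936368 V
Step 2: [Ox]/[Red] = 0.6265/0.0784 = 7.991071
Step 3: ln(7.991071) = 2.078325
Step 4: correction = 0.00936368 * 2.078325 = 0.019 V
E = -0.607 + 0.019 = -0.588 V

-0.588 V


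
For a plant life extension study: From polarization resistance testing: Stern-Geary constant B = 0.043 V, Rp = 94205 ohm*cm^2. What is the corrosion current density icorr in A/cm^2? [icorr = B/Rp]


Apply the Stern-Geary relation: icorr = B / Rp
icorr = 0.043 / 94205 = 4.565×10^-7 A/cm^2

4.565×10^-7 A/cm^2


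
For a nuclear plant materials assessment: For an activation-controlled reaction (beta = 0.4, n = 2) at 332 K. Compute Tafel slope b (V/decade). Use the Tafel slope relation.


Apply the Tafel slope relation: b = 2.303*R*T/(beta*n*F)
Numerator: 2.303 * 8.314 * 332 = 6356.85
Denominator: 0.4 * 2 * 96485 = 77188.0
b = 6356.85 / 77188.0 = 0.082 V/decade

0.082 V/decade


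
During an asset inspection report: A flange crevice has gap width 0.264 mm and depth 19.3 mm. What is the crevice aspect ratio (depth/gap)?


Aspect ratio = depth / gap
Ratio = 19.3 / 0.264 = 73.1

73.1


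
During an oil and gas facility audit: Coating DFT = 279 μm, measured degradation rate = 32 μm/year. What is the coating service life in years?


Service life = thickness / degradation rate
Life = 279 / 32 = 8.7 years

8.7 years


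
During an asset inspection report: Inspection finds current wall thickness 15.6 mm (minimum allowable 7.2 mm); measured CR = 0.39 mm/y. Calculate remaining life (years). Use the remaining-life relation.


Apply the remaining-life relation: RL = (t_current − t_min) / CR
RL = (15.6 − 7.2) / 0.39 = 8.4 / 0.39 = 21.5 years

21.5 years


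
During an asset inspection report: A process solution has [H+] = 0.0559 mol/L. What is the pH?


pH = −log10[H+]
pH = −log10(0.0559) = 1.25

1.25


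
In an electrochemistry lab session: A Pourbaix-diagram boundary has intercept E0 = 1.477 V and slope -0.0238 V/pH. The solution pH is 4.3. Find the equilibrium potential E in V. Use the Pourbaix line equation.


Apply the Pourbaix line equation: E = E0 + slope*pH
E = 1.477 + (-0.0238)*4.3 = 1.477 + (-0.10234) = 1.37466 V
Rounded to 4 decimal places: E = 1.3747 V

1.3747 V


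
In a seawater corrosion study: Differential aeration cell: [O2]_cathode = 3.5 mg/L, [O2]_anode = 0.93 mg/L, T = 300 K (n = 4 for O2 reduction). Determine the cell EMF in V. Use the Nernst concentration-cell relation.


Apply the Nernst concentration-cell relation: E = (RT/nF)*ln(C_cathode/C_anode)
RT/nF = 8.314*300/(4*96485) = 0.00646266 V
ln(3.5/0.93) = 1.32533
E = 0.00646266 * 1.32533 = 0.00857 V

0.00857 V


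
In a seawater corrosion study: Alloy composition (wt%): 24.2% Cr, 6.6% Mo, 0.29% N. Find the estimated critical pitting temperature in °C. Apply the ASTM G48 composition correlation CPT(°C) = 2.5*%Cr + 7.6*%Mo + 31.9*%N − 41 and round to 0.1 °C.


Apply the ASTM G48 empirical CPT estimate: CPT(°C) = 2.5*%Cr + 7.6*%Mo + 31.9*%N − 41
2.5*24.2 = 60.5; 7.6*6.6 = 50.16; 31.9*0.29 = 9.251
CPT = 60.5 + 50.16 + 9.251 − 41 = 78.911 °C
Rounded to 0.1 °C: CPT ≈ 78.9 °C

78.9 °C


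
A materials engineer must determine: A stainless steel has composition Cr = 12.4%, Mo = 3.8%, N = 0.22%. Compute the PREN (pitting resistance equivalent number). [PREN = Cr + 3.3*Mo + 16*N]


Apply the PREN formula: PREN = Cr + 3.3*Mo + 16*N
PREN = 12.4 + 3.3*3.8 + 16*0.22
PREN = 12.4 + 12.54 + 3.52 = 28.46

28.46


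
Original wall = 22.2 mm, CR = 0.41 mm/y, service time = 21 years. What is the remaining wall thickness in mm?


Remaining wall = original − CR × time
t = 22.2 − 0.41*21 = 22.2 − 8.61 = 13.59 mm

13.59 mm


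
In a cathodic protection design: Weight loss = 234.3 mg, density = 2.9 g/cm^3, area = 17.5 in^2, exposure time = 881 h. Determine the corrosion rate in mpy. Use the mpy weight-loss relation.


Apply the mpy weight-loss relation: CR = 534 * W / (D * A * T)
Numerator: 534 * 234.3 = 125116.2
Denominator: 2.9 * 17.5 * 881 = 44710.75
CR = 125116.2 / 44710.75 = 2.7983 mpy

2.7983 mpy


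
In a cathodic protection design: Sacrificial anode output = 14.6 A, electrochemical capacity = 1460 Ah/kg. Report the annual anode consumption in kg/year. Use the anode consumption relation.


Annual consumption = current * hours per year / capacity
Rate = 14.6 * 8760 / 1460 = 87.6 kg/year

87.6 kg/year


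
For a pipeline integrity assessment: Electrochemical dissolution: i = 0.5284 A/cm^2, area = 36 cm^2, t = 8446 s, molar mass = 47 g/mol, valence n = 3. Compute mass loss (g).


Apply Faraday's law: m = i*A*t*M / (n*F)
Total charge passed Q = i*A*t = 0.5284*36*8446 = 160663.1904 C
m = Q*M/(n*F) = 160663.1904*47/(3*96485) = 26.0875 g

26.0875 g


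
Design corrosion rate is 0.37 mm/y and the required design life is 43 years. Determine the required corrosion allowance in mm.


Corrosion allowance = CR × design life
CA = 0.37 * 43 = 15.91 mm

15.91 mm


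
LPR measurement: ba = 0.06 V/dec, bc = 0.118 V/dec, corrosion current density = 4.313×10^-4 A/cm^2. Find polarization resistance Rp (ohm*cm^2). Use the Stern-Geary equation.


Apply the Stern-Geary equation: Rp = ba*bc / (2.303*icorr*(ba+bc))
ba*bc = 0.06*0.118 = 0.00708
ba+bc = 0.178; 2.303*icorr*(ba+bc) = 2.303*4.313×10^-4*0.178 = 1.7680453×10^-4
Rp = 0.00708 / 1.7680453×10^-4 = 40.0 ohm*cm^2

40.0 ohm*cm^2


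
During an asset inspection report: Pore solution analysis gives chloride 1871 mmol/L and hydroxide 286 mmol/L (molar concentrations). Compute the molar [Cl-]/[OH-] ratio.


Threshold parameter = [Cl-] / [OH-] (molar basis; both in mmol/L, so units cancel)
Ratio = 1871 / 286 = 6.54

6.54


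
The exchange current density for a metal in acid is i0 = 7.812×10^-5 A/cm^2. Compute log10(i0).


i0 = 7.812×10^-5 A/cm^2
log10(i0) = -4.107

-4.107


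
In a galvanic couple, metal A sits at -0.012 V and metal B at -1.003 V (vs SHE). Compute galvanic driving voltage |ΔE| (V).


Driving voltage is the absolute potential difference.
|ΔE| = |-0.012 − (-1.003)| = 0.991 V

0.991 V


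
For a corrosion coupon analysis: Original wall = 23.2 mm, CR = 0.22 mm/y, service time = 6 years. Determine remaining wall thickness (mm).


Remaining wall = original − CR × time
t = 23.2 − 0.22*6 = 23.2 − 1.32 = 21.88 mm

21.88 mm


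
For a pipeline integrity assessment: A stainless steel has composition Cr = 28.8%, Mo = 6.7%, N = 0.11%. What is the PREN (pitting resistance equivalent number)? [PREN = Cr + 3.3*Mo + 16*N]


Apply the PREN formula: PREN = Cr + 3.3*Mo + 16*N
PREN = 28.8 + 3.3*6.7 + 16*0.11
PREN = 28.8 + 22.11 + 1.76 = 52.67

52.67


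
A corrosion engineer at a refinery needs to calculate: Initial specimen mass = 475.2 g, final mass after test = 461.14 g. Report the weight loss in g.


Weight loss = initial − final
WL = 475.2 − 461.14 = 14.06 g

14.06 g


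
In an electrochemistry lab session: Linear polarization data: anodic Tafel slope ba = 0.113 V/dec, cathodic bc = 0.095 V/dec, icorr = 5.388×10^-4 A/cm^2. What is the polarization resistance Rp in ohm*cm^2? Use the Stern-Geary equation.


Apply the Stern-Geary equation: Rp = ba*bc / (2.303*icorr*(ba+bc))
ba*bc = 0.113*0.095 = 0.010735
ba+bc = 0.208; 2.303*icorr*(ba+bc) = 2.303*5.388×10^-4*0.208 = 2.5809813×10^-4
Rp = 0.010735 / 2.5809813×10^-4 = 41.6 ohm*cm^2

41.6 ohm*cm^2


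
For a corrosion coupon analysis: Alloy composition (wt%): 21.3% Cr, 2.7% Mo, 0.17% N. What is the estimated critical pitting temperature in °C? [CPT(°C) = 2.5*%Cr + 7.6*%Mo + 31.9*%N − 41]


Apply the ASTM G48 empirical CPT estimate: CPT(°C) = 2.5*%Cr + 7.6*%Mo + 31.9*%N − 41
2.5*21.3 = 53.25; 7.6*2.7 = 20.52; 31.9*0.17 = 5.423
CPT = 53.25 + 20.52 + 5.423 − 41 = 38.193 °C
Rounded to 0.1 °C: CPT ≈ 38.2 °C

38.2 °C


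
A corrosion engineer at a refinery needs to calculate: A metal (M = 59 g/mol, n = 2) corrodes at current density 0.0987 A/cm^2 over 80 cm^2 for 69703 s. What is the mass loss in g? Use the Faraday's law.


Apply Faraday's law: m = i*A*t*M / (n*F)
Total charge passed Q = i*A*t = 0.0987*80*69703 = 550374.888 C
m = Q*M/(n*F) = 550374.888*59/(2*96485) = 168.2755 g

168.2755 g


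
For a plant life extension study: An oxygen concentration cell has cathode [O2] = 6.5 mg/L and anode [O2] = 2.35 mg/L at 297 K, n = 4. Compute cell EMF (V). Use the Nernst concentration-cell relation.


Apply the Nernst concentration-cell relation: E = (RT/nF)*ln(C_cathode/C_anode)
RT/nF = 8.314*297/(4*96485) = 0.00639804 V
ln(6.5/2.35) = 1.01739
E = 0.00639804 * 1.01739 = 0.00651 V

0.00651 V


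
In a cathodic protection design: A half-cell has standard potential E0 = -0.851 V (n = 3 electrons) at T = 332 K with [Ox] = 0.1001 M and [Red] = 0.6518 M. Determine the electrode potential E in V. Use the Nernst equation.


Apply the Nernst equation: E = E0 + (RT/nF)*ln([Ox]/[Red])
Step 1: RT/nF = 8.314*332/(3*96485) = 0.00953602 V
Step 2: [Ox]/[Red] = 0.1001/0.6518 = 0.153575
Step 3: ln(0.153575) = -1.873566
Step 4: correction = 0.00953602 * -1.873566 = -0.0179 V
E = -0.851 + -0.0179 = -0.8689 V

-0.8689 V


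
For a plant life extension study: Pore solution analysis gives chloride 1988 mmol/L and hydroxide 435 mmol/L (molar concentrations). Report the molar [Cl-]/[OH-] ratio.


Threshold parameter = [Cl-] / [OH-] (molar basis; both in mmol/L, so units cancel)
Ratio = 1988 / 435 = 4.57

4.57


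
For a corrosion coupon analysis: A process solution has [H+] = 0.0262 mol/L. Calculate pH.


pH = −log10[H+]
pH = −log10(0.0262) = 1.58

1.58


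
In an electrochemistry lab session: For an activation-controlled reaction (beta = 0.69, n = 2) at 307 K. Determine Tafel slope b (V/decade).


Apply the Tafel slope relation: b = 2.303*R*T/(beta*n*F)
Numerator: 2.303 * 8.314 * 307 = 5878.17
Denominator: 0.69 * 2 * 96485 = 133149.3
b = 5878.17 / 133149.3 = 0.044 V/decade

0.044 V/decade


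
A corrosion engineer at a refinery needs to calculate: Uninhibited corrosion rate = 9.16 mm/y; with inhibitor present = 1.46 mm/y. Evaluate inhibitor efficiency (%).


Apply the inhibitor-efficiency definition: IE = (CR_blank − CR_inh)/CR_blank × 100
IE = (9.16 − 1.46) / 9.16 × 100
IE = 7.7 / 9.16 × 100 = 84.1 %

84.1 %


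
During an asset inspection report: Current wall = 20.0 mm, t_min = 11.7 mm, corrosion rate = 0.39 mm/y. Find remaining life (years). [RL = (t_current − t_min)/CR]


Apply the remaining-life relation: RL = (t_current − t_min) / CR
RL = (20.0 − 11.7) / 0.39 = 8.3 / 0.39 = 21.3 years

21.3 years


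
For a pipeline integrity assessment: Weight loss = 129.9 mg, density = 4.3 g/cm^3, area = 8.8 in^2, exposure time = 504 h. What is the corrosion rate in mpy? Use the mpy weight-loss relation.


Apply the mpy weight-loss relation: CR = 534 * W / (D * A * T)
Numerator: 534 * 129.9 = 69366.6
Denominator: 4.3 * 8.8 * 504 = 19071.36
CR = 69366.6 / 19071.36 = 3.6372 mpy

3.6372 mpy


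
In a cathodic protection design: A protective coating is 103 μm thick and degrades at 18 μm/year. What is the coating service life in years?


Service life = thickness / degradation rate
Life = 103 / 18 = 5.7 years

5.7 years


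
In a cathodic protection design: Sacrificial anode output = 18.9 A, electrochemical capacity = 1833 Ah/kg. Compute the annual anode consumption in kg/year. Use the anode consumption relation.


Annual consumption = current * hours per year / capacity
Rate = 18.9 * 8760 / 1833 = 90.3 kg/year

90.3 kg/year


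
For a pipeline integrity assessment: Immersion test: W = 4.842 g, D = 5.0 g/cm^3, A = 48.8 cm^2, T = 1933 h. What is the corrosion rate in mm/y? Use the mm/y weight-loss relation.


Apply the mm/y weight-loss relation: CR = 87600 * W / (D * A * T)
Numerator: 87600 * 4.842 = 424159.2
Denominator: 5.0 * 48.8 * 1933 = 471652.0
CR = 424159.2 / 471652.0 = 0.899305 mm/y

0.899305 mm/y


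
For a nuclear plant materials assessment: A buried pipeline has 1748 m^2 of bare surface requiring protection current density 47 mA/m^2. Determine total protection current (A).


I = area * current density, then convert mA → A (÷1000)
I = 1748 * 47 / 1000 = 82.16 A

82.16 A


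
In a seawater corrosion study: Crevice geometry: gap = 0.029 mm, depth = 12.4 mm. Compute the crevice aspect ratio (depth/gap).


Aspect ratio = depth / gap
Ratio = 12.4 / 0.029 = 427.6

427.6


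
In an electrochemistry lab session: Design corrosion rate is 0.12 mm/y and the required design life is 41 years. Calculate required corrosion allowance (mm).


Corrosion allowance = CR × design life
CA = 0.12 * 41 = 4.92 mm

4.92 mm


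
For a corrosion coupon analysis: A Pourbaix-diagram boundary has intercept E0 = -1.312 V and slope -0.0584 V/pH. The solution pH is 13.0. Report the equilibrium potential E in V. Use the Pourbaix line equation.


Apply the Pourbaix line equation: E = E0 + slope*pH
E = -1.312 + (-0.0584)*13.0 = -1.312 + (-0.7592) = -2.0712 V
Rounded to 3 decimal places: E = -2.071 V

-2.071 V


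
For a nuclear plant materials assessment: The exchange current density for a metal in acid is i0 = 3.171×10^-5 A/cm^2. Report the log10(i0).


i0 = 3.171×10^-5 A/cm^2
log10(i0) = -4.499

-4.499


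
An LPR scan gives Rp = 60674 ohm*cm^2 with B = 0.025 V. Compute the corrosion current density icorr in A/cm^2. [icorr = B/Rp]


Apply the Stern-Geary relation: icorr = B / Rp
icorr = 0.025 / 60674 = 4.12×10^-7 A/cm^2

4.12×10^-7 A/cm^2


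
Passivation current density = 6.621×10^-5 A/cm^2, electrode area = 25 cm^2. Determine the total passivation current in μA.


I = i_pass * A, then convert A → μA (×10^6)
I = 6.621×10^-5 * 25 * 10^6 = 1655.25 μA

1655.25 μA


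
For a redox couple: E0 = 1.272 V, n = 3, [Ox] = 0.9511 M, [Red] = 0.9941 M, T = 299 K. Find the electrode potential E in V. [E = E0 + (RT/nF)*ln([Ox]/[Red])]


Apply the Nernst equation: E = E0 + (RT/nF)*ln([Ox]/[Red])
Step 1: RT/nF = 8.314*299/(3*96485) = 0.00858816 V
Step 2: [Ox]/[Red] = 0.9511/0.9941 = 0.956745
Step 3: ln(0.956745) = -0.044218
Step 4: correction = 0.00858816 * -0.044218 = -0.0004 V
E = 1.272 + -0.0004 = 1.2716 V

1.2716 V


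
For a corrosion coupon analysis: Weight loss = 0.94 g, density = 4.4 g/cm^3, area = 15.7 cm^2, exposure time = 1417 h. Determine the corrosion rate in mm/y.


Apply the mm/y weight-loss relation: CR = 87600 * W / (D * A * T)
Numerator: 87600 * 0.94 = 82344.0
Denominator: 4.4 * 15.7 * 1417 = 97886.36
CR = 82344.0 / 97886.36 = 0.8412 mm/y

0.8412 mm/y


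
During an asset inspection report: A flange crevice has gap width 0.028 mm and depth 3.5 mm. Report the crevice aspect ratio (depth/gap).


Aspect ratio = depth / gap
Ratio = 3.5 / 0.028 = 125.0

125.0


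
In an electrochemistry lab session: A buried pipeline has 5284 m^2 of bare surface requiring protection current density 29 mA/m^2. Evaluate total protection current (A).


I = area * current density, then convert mA → A (÷1000)
I = 5284 * 29 / 1000 = 153.24 A

153.24 A


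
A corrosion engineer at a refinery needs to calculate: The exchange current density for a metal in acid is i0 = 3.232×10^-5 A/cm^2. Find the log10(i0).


i0 = 3.232×10^-5 A/cm^2
log10(i0) = -4.491

-4.491


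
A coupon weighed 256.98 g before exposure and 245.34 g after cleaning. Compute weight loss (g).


Weight loss = initial − final
WL = 256.98 − 245.34 = 11.64 g

11.64 g


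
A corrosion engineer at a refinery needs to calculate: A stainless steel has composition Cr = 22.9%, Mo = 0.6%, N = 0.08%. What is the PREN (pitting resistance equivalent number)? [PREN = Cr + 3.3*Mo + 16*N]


Apply the PREN formula: PREN = Cr + 3.3*Mo + 16*N
PREN = 22.9 + 3.3*0.6 + 16*0.08
PREN = 22.9 + 1.98 + 1.28 = 26.16

26.16


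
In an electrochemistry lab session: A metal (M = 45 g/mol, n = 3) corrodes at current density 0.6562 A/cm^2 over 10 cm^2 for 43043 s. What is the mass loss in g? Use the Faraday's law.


Apply Faraday's law: m = i*A*t*M / (n*F)
Total charge passed Q = i*A*t = 0.6562*10*43043 = 282448.166 C
m = Q*M/(n*F) = 282448.166*45/(3*96485) = 43.911 g

43.911 g


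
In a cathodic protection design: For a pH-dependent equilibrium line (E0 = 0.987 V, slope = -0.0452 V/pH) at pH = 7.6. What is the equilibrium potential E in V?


Apply the Pourbaix line equation: E = E0 + slope*pH
E = 0.987 + (-0.0452)*7.6 = 0.987 + (-0.34352) = 0.64348 V
Rounded to 3 decimal places: E = 0.643 V

0.643 V


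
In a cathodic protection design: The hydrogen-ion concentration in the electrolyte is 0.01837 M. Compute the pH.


pH = −log10[H+]
pH = −log10(0.01837) = 1.74

1.74


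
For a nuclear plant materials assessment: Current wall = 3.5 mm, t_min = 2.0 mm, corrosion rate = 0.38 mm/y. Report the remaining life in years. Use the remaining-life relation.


Apply the remaining-life relation: RL = (t_current − t_min) / CR
RL = (3.5 − 2.0) / 0.38 = 1.5 / 0.38 = 3.9 years

3.9 years


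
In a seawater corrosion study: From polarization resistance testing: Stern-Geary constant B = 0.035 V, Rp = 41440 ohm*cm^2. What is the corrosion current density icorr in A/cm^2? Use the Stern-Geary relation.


Apply the Stern-Geary relation: icorr = B / Rp
icorr = 0.035 / 41440 = 8.446×10^-7 A/cm^2

8.446×10^-7 A/cm^2


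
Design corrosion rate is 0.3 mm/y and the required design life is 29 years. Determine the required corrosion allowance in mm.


Corrosion allowance = CR × design life
CA = 0.3 * 29 = 8.7 mm

8.7 mm


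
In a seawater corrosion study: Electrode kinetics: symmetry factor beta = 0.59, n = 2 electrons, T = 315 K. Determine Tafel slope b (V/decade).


Apply the Tafel slope relation: b = 2.303*R*T/(beta*n*F)
Numerator: 2.303 * 8.314 * 315 = 6031.35
Denominator: 0.59 * 2 * 96485 = 113852.3
b = 6031.35 / 113852.3 = 0.053 V/decade

0.053 V/decade


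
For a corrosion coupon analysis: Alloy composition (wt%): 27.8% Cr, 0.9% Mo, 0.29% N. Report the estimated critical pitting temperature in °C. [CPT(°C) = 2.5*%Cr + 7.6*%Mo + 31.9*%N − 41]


Apply the ASTM G48 empirical CPT estimate: CPT(°C) = 2.5*%Cr + 7.6*%Mo + 31.9*%N − 41
2.5*27.8 = 69.5; 7.6*0.9 = 6.84; 31.9*0.29 = 9.251
CPT = 69.5 + 6.84 + 9.251 − 41 = 44.591 °C
Rounded to 0.1 °C: CPT ≈ 44.6 °C

44.6 °C


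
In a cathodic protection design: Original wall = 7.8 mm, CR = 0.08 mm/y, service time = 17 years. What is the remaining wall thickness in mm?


Remaining wall = original − CR × time
t = 7.8 − 0.08*17 = 7.8 − 1.36 = 6.44 mm

6.44 mm


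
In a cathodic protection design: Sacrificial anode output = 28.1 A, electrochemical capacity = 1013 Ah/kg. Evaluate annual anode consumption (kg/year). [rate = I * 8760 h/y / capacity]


Annual consumption = current * hours per year / capacity
Rate = 28.1 * 8760 / 1013 = 243.0 kg/year

243.0 kg/year


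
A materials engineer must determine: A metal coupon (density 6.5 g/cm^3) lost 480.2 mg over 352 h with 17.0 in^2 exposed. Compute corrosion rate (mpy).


Apply the mpy weight-loss relation: CR = 534 * W / (D * A * T)
Numerator: 534 * 480.2 = 256426.8
Denominator: 6.5 * 17.0 * 352 = 38896.0
CR = 256426.8 / 38896.0 = 6.59263 mpy

6.59263 mpy


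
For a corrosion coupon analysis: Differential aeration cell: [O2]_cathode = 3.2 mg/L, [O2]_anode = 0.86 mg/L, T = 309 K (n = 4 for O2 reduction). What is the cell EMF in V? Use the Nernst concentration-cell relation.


Apply the Nernst concentration-cell relation: E = (RT/nF)*ln(C_cathode/C_anode)
RT/nF = 8.314*309/(4*96485) = 0.00665654 V
ln(3.2/0.86) = 1.31397
E = 0.00665654 * 1.31397 = 0.00875 V

0.00875 V


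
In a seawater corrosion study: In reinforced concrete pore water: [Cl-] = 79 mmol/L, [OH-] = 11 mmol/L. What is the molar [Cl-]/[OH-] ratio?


Threshold parameter = [Cl-] / [OH-] (molar basis; both in mmol/L, so units cancel)
Ratio = 79 / 11 = 7.18

7.18


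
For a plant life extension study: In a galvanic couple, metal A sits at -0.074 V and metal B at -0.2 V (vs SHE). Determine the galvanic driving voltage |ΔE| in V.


Driving voltage is the absolute potential difference.
|ΔE| = |-0.074 − (-0.2)| = 0.126 V

0.126 V


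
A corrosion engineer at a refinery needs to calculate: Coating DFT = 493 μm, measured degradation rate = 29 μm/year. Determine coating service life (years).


Service life = thickness / degradation rate
Life = 493 / 29 = 17.0 years

17.0 years


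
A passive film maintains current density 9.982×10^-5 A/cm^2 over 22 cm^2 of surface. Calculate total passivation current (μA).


I = i_pass * A, then convert A → μA (×10^6)
I = 9.982×10^-5 * 22 * 10^6 = 2196.04 μA

2196.04 μA


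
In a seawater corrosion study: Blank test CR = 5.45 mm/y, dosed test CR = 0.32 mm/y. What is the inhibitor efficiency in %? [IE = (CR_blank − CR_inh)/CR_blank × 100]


Apply the inhibitor-efficiency definition: IE = (CR_blank − CR_inh)/CR_blank × 100
IE = (5.45 − 0.32) / 5.45 × 100
IE = 5.13 / 5.45 × 100 = 94.1 %

94.1 %


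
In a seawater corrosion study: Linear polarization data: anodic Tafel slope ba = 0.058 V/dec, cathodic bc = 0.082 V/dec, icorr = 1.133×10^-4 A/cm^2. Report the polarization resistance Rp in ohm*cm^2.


Apply the Stern-Geary equation: Rp = ba*bc / (2.303*icorr*(ba+bc))
ba*bc = 0.058*0.082 = 0.004756
ba+bc = 0.14; 2.303*icorr*(ba+bc) = 2.303*1.133×10^-4*0.14 = 3.6530186×10^-5
Rp = 0.004756 / 3.6530186×10^-5 = 130.2 ohm*cm^2

130.2 ohm*cm^2


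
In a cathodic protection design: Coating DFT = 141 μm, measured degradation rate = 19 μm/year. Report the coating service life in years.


Service life = thickness / degradation rate
Life = 141 / 19 = 7.4 years

7.4 years


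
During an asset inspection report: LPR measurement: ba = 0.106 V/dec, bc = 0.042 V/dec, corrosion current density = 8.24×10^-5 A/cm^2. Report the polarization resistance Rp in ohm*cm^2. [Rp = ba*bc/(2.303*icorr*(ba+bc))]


Apply the Stern-Geary equation: Rp = ba*bc / (2.303*icorr*(ba+bc))
ba*bc = 0.106*0.042 = 0.004452
ba+bc = 0.148; 2.303*icorr*(ba+bc) = 2.303*8.24×10^-5*0.148 = 2.8085546×10^-5
Rp = 0.004452 / 2.8085546×10^-5 = 158.52 ohm*cm^2

158.52 ohm*cm^2


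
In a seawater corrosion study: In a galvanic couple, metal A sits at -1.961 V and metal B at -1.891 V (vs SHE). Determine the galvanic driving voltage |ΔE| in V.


Driving voltage is the absolute potential difference.
|ΔE| = |-1.961 − (-1.891)| = 0.07 V

0.07 V


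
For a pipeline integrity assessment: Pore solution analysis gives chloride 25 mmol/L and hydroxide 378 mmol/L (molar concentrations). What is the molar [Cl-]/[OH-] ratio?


Threshold parameter = [Cl-] / [OH-] (molar basis; both in mmol/L, so units cancel)
Ratio = 25 / 378 = 0.07

0.07


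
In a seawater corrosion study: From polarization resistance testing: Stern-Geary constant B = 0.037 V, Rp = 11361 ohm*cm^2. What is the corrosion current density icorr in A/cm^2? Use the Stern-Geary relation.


Apply the Stern-Geary relation: icorr = B / Rp
icorr = 0.037 / 11361 = 3.257×10^-6 A/cm^2

3.257×10^-6 A/cm^2


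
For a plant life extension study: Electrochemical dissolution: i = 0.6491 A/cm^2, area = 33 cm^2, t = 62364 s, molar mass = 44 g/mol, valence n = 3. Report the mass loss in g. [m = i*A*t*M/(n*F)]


Apply Faraday's law: m = i*A*t*M / (n*F)
Total charge passed Q = i*A*t = 0.6491*33*62364 = 1335855.5892 C
m = Q*M/(n*F) = 1335855.5892*44/(3*96485) = 203.06316 g

203.06316 g


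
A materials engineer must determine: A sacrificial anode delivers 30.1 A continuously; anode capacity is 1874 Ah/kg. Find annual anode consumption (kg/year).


Annual consumption = current * hours per year / capacity
Rate = 30.1 * 8760 / 1874 = 140.7 kg/year

140.7 kg/year


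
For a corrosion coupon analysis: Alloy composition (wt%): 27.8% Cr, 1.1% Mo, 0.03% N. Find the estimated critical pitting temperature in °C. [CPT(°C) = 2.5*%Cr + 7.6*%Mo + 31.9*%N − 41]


Apply the ASTM G48 empirical CPT estimate: CPT(°C) = 2.5*%Cr + 7.6*%Mo + 31.9*%N − 41
2.5*27.8 = 69.5; 7.6*1.1 = 8.36; 31.9*0.03 = 0.957
CPT = 69.5 + 8.36 + 0.957 − 41 = 37.817 °C
Rounded to 0.1 °C: CPT ≈ 37.8 °C

37.8 °C


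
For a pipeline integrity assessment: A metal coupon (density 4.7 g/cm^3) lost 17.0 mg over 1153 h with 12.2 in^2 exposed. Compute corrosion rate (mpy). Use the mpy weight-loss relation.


Apply the mpy weight-loss relation: CR = 534 * W / (D * A * T)
Numerator: 534 * 17.0 = 9078.0
Denominator: 4.7 * 12.2 * 1153 = 66113.02
CR = 9078.0 / 66113.02 = 0.137 mpy

0.137 mpy


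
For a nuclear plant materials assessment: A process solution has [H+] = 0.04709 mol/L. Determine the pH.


pH = −log10[H+]
pH = −log10(0.04709) = 1.33

1.33


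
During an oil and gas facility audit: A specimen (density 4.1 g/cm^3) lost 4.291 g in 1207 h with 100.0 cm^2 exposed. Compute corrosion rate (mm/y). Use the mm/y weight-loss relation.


Apply the mm/y weight-loss relation: CR = 87600 * W / (D * A * T)
Numerator: 87600 * 4.291 = 375891.6
Denominator: 4.1 * 100.0 * 1207 = 494870.0
CR = 375891.6 / 494870.0 = 0.7596 mm/y

0.7596 mm/y


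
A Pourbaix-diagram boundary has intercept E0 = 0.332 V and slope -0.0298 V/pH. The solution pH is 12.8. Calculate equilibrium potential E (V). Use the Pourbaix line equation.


Apply the Pourbaix line equation: E = E0 + slope*pH
E = 0.332 + (-0.0298)*12.8 = 0.332 + (-0.38144) = -0.04944 V
Rounded to 4 decimal places: E = -0.0494 V

-0.0494 V


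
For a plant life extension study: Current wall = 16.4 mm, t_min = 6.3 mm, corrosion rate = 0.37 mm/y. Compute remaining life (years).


Apply the remaining-life relation: RL = (t_current − t_min) / CR
RL = (16.4 − 6.3) / 0.37 = 10.1 / 0.37 = 27.3 years

27.3 years


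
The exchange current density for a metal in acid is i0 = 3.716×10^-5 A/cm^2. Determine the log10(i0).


i0 = 3.716×10^-5 A/cm^2
log10(i0) = -4.43

-4.43


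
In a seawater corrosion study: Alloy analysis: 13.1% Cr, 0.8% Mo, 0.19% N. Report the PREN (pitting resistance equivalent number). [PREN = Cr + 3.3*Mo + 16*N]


Apply the PREN formula: PREN = Cr + 3.3*Mo + 16*N
PREN = 13.1 + 3.3*0.8 + 16*0.19
PREN = 13.1 + 2.64 + 3.04 = 18.78

18.78


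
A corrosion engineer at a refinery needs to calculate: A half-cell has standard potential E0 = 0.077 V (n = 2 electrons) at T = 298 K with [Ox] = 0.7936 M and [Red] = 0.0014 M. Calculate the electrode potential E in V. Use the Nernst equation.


Apply the Nernst equation: E = E0 + (RT/nF)*ln([Ox]/[Red])
Step 1: RT/nF = 8.314*298/(2*96485) = 0.01283916 V
Step 2: [Ox]/[Red] = 0.7936/0.0014 = 566.857143
Step 3: ln(566.857143) = 6.340107
Step 4: correction = 0.01283916 * 6.340107 = 0.0814 V
E = 0.077 + 0.0814 = 0.1584 V

0.1584 V


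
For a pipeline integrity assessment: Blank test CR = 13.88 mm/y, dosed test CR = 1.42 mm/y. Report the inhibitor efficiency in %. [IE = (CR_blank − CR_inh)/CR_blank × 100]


Apply the inhibitor-efficiency definition: IE = (CR_blank − CR_inh)/CR_blank × 100
IE = (13.88 − 1.42) / 13.88 × 100
IE = 12.46 / 13.88 × 100 = 89.8 %

89.8 %


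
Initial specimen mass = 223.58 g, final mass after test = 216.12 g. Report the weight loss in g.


Weight loss = initial − final
WL = 223.58 − 216.12 = 7.46 g

7.46 g


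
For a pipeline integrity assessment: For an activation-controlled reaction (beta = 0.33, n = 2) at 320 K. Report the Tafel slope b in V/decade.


Apply the Tafel slope relation: b = 2.303*R*T/(beta*n*F)
Numerator: 2.303 * 8.314 * 320 = 6127.09
Denominator: 0.33 * 2 * 96485 = 63680.1
b = 6127.09 / 63680.1 = 0.096 V/decade

0.096 V/decade


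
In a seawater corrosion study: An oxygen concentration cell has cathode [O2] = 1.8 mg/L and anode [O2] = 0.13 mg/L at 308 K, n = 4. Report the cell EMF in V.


Apply the Nernst concentration-cell relation: E = (RT/nF)*ln(C_cathode/C_anode)
RT/nF = 8.314*308/(4*96485) = 0.006635 V
ln(1.8/0.13) = 2.62801
E = 0.006635 * 2.62801 = 0.01744 V

0.01744 V


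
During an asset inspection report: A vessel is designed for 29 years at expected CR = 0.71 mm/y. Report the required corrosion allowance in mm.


Corrosion allowance = CR × design life
CA = 0.71 * 29 = 20.59 mm

20.59 mm


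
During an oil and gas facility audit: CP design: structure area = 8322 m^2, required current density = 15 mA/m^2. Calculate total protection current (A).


I = area * current density, then convert mA → A (÷1000)
I = 8322 * 15 / 1000 = 124.83 A

124.83 A


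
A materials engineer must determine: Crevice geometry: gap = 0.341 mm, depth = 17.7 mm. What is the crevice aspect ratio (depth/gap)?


Aspect ratio = depth / gap
Ratio = 17.7 / 0.341 = 51.9

51.9


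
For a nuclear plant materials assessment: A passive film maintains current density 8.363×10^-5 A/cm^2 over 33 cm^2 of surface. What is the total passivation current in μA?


I = i_pass * A, then convert A → μA (×10^6)
I = 8.363×10^-5 * 33 * 10^6 = 2759.79 μA

2759.79 μA


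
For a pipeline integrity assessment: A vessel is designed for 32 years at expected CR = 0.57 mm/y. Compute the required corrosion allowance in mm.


Corrosion allowance = CR × design life
CA = 0.57 * 32 = 18.24 mm

18.24 mm


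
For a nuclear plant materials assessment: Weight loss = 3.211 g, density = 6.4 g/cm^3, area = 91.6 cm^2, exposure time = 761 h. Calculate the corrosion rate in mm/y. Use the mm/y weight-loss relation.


Apply the mm/y weight-loss relation: CR = 87600 * W / (D * A * T)
Numerator: 87600 * 3.211 = 281283.6
Denominator: 6.4 * 91.6 * 761 = 446128.64
CR = 281283.6 / 446128.64 = 0.6305 mm/y

0.6305 mm/y


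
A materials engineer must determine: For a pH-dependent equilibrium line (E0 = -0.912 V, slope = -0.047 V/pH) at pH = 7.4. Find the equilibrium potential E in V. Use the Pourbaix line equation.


Apply the Pourbaix line equation: E = E0 + slope*pH
E = -0.912 + (-0.047)*7.4 = -0.912 + (-0.3478) = -1.2598 V
Rounded to 3 decimal places: E = -1.260 V

-1.260 V


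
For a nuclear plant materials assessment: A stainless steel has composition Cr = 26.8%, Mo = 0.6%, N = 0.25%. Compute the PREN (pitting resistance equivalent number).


Apply the PREN formula: PREN = Cr + 3.3*Mo + 16*N
PREN = 26.8 + 3.3*0.6 + 16*0.25
PREN = 26.8 + 1.98 + 4.0 = 32.78

32.78


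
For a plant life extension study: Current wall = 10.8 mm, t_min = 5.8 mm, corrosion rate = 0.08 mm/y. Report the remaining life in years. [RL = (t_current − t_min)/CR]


Apply the remaining-life relation: RL = (t_current − t_min) / CR
RL = (10.8 − 5.8) / 0.08 = 5.0 / 0.08 = 62.5 years

62.5 years


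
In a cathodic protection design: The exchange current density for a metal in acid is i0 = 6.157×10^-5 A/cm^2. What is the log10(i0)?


i0 = 6.157×10^-5 A/cm^2
log10(i0) = -4.211

-4.211


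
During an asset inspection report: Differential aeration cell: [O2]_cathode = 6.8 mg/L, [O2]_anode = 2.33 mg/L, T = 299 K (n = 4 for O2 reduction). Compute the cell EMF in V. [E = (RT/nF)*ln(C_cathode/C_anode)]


Apply the Nernst concentration-cell relation: E = (RT/nF)*ln(C_cathode/C_anode)
RT/nF = 8.314*299/(4*96485) = 0.00644112 V
ln(6.8/2.33) = 1.07105
E = 0.00644112 * 1.07105 = 0.0069 V

0.0069 V


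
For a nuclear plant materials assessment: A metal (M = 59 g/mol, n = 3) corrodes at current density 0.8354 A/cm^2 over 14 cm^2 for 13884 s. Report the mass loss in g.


Apply Faraday's law: m = i*A*t*M / (n*F)
Total charge passed Q = i*A*t = 0.8354*14*13884 = 162381.7104 C
m = Q*M/(n*F) = 162381.7104*59/(3*96485) = 33.098 g

33.098 g


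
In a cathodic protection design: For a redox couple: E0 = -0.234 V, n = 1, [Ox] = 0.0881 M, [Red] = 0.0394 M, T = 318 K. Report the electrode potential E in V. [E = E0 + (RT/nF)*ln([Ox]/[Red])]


Apply the Nernst equation: E = E0 + (RT/nF)*ln([Ox]/[Red])
Step 1: RT/nF = 8.314*318/(1*96485) = 0.02740169 V
Step 2: [Ox]/[Red] = 0.0881/0.0394 = 2.236041
Step 3: ln(2.236041) = 0.804707
Step 4: correction = 0.02740169 * 0.804707 = 0.0221 V
E = -0.234 + 0.0221 = -0.2119 V

-0.2119 V


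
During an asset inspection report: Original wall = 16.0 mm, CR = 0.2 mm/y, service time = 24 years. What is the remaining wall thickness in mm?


Remaining wall = original − CR × time
t = 16.0 − 0.2*24 = 16.0 − 4.8 = 11.2 mm

11.2 mm


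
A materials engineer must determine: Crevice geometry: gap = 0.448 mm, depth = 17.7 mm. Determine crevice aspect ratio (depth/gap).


Aspect ratio = depth / gap
Ratio = 17.7 / 0.448 = 39.5

39.5


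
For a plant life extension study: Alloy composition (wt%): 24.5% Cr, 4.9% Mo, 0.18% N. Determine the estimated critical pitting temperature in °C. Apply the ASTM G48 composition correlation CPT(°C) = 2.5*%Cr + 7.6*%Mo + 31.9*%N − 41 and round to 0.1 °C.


Apply the ASTM G48 empirical CPT estimate: CPT(°C) = 2.5*%Cr + 7.6*%Mo + 31.9*%N − 41
2.5*24.5 = 61.25; 7.6*4.9 = 37.24; 31.9*0.18 = 5.742
CPT = 61.25 + 37.24 + 5.742 − 41 = 63.232 °C
Rounded to 0.1 °C: CPT ≈ 63.2 °C

63.2 °C


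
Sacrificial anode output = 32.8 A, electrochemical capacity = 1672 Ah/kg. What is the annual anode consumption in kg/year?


Annual consumption = current * hours per year / capacity
Rate = 32.8 * 8760 / 1672 = 171.8 kg/year

171.8 kg/year


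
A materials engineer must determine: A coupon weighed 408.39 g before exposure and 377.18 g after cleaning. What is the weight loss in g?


Weight loss = initial − final
WL = 408.39 − 377.18 = 31.21 g

31.21 g


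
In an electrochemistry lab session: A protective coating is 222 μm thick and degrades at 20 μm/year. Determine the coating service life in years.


Service life = thickness / degradation rate
Life = 222 / 20 = 11.1 years

11.1 years
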